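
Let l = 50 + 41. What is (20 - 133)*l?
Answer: -10283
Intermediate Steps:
l = 91
(20 - 133)*l = (20 - 133)*91 = -113*91 = -10283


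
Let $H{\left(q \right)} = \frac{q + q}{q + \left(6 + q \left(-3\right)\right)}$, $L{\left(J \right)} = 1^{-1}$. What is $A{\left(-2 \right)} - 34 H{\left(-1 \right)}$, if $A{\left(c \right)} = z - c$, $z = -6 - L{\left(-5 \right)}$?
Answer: $\frac{7}{2} \approx 3.5$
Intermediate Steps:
$L{\left(J \right)} = 1$
$z = -7$ ($z = -6 - 1 = -7$)
$H{\left(q \right)} = \frac{2 q}{6 - 2 q}$ ($H{\left(q \right)} = \frac{2 q}{q - \left(-6 + 3 q\right)} = \frac{2 q}{6 - 2 q}$)
$A{\left(c \right)} = -7 - c$
$A{\left(-2 \right)} - 34 H{\left(-1 \right)} = \left(-7 - -2\right) - 34 \left(\left(-1\right) \left(-1\right) \frac{1}{-3 - 1}\right) = \left(-7 + 2\right) - 34 \left(\left(-1\right) \left(-1\right) \frac{1}{-4}\right) = -5 - 34 \left(\left(-1\right) \left(-1\right) \left(- \frac{1}{4}\right)\right) = -5 - - \frac{17}{2} = -5 + \frac{17}{2} = \frac{7}{2}$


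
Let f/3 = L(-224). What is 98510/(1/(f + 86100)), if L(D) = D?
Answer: 8415512280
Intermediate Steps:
f = -672 (f = 3*(-224) = -672)
98510/(1/(f + 86100)) = 98510/(1/(-672 + 86100)) = 98510/(1/85428) = 98510*85428 = 8415512280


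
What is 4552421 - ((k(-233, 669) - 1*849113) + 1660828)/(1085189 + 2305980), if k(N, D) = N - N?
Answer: 15438028158434/3391169 ≈ 4.5524e+6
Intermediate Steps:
k(N, D) = 0
4552421 - ((k(-233, 669) - 1*849113) + 1660828)/(1085189 + 2305980) = 4552421 - ((0 - 1*849113) + 1660828)/(1085189 + 2305980) = 4552421 - ((0 - 849113) + 1660828)/3391169 = 4552421 - (-849113 + 1660828)/3391169 = 4552421 - 811715/3391169 = 15438028158434/3391169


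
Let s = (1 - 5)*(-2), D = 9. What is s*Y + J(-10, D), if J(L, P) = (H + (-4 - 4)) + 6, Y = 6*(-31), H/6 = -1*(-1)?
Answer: -1484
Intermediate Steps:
H = 6 (H = 6*(-1*(-1)) = 6*1 = 6)
Y = -186
s = 8 (s = -4*(-2) = 8)
J(L, P) = 4 (J(L, P) = (6 + (-4 - 4)) + 6 = (6 - 8) + 6 = -2 + 6 = 4)
s*Y + J(-10, D) = 8*(-186) + 4 = -1488 + 4 = -1484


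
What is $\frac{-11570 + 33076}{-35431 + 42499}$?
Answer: $\frac{10753}{3534} \approx 3.0427$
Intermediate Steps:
$\frac{-11570 + 33076}{-35431 + 42499} = \frac{21506}{7068} = 21506 \cdot \frac{1}{7068} = \frac{10753}{3534}$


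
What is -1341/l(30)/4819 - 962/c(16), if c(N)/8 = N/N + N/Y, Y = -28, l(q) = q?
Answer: -81130547/289140 ≈ -280.59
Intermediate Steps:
c(N) = 8 - 2*N/7 (c(N) = 8*(N/N + N/(-28)) = 8*(1 + N*(-1/28)) = 8*(1 - N/28) = 8 - 2*N/7)
-1341/l(30)/4819 - 962/c(16) = -1341/30/4819 - 962/(8 - 2/7*16) = -1341*1/30*(1/4819) - 962/(8 - 32/7) = -447/10*1/4819 - 962/24/7 = -447/48190 - 962*7/24 = -447/48190 - 3367/12 = -81130547/289140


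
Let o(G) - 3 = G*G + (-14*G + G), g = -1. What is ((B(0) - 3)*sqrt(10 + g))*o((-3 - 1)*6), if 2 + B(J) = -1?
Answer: -16038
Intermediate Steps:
B(J) = -3 (B(J) = -2 - 1 = -3)
o(G) = 3 + G**2 - 13*G (o(G) = 3 + (G*G + (-14*G + G)) = 3 + (G**2 - 13*G) = 3 + G**2 - 13*G)
((B(0) - 3)*sqrt(10 + g))*o((-3 - 1)*6) = ((-3 - 3)*sqrt(10 - 1))*(3 + ((-3 - 1)*6)**2 - 13*(-3 - 1)*6) = (-6*sqrt(9))*(3 + (-4*6)**2 - (-52)*6) = (-6*3)*(3 + (-24)**2 - 13*(-24)) = -18*(3 + 576 + 312) = -18*891 = -16038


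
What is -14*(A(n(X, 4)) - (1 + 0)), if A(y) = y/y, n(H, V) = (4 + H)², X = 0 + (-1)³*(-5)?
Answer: 0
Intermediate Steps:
X = 5 (X = 0 - 1*(-5) = 0 + 5 = 5)
A(y) = 1
-14*(A(n(X, 4)) - (1 + 0)) = -14*(1 - (1 + 0)) = -14*(1 - 1*1) = -14*(1 - 1) = -14*0 = 0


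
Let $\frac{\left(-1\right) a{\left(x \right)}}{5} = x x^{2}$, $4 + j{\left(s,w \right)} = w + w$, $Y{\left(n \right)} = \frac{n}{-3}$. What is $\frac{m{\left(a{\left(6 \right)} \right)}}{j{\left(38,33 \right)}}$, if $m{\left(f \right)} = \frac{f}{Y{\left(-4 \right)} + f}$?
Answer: $\frac{405}{25079} \approx 0.016149$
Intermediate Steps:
$Y{\left(n \right)} = - \frac{n}{3}$ ($Y{\left(n \right)} = n \left(- \frac{1}{3}\right) = - \frac{n}{3}$)
$j{\left(s,w \right)} = -4 + 2 w$ ($j{\left(s,w \right)} = -4 + \left(w + w\right) = -4 + 2 w$)
$a{\left(x \right)} = - 5 x^{3}$ ($a{\left(x \right)} = - 5 x x^{2} = - 5 x^{3}$)
$m{\left(f \right)} = \frac{f}{\frac{4}{3} + f}$ ($m{\left(f \right)} = \frac{f}{\left(- \frac{1}{3}\right) \left(-4\right) + f} = \frac{f}{\frac{4}{3} + f}$)
$\frac{m{\left(a{\left(6 \right)} \right)}}{j{\left(38,33 \right)}} = \frac{3 \left(- 5 \cdot 6^{3}\right) \frac{1}{4 + 3 \left(- 5 \cdot 6^{3}\right)}}{-4 + 2 \cdot 33} = \frac{3 \left(\left(-5\right) 216\right) \frac{1}{4 + 3 \left(\left(-5\right) 216\right)}}{-4 + 66} = \frac{3 \left(-1080\right) \frac{1}{4 + 3 \left(-1080\right)}}{62} = 3 \left(-1080\right) \frac{1}{4 - 3240} \cdot \frac{1}{62} = 3 \left(-1080\right) \frac{1}{-3236} \cdot \frac{1}{62} = 3 \left(-1080\right) \left(- \frac{1}{3236}\right) \frac{1}{62} = \frac{810}{809} \cdot \frac{1}{62} = \frac{405}{25079}$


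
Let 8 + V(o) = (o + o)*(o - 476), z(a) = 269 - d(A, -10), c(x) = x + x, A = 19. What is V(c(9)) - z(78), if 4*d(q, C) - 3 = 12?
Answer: -67045/4 ≈ -16761.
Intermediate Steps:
c(x) = 2*x
d(q, C) = 15/4 (d(q, C) = 3/4 + (1/4)*12 = 3/4 + 3 = 15/4)
z(a) = 1061/4 (z(a) = 269 - 1*15/4 = 269 - 15/4 = 1061/4)
V(o) = -8 + 2*o*(-476 + o) (V(o) = -8 + (o + o)*(o - 476) = -8 + (2*o)*(-476 + o) = -8 + 2*o*(-476 + o))
V(c(9)) - z(78) = (-8 - 1904*9 + 2*(2*9)**2) - 1*1061/4 = (-8 - 952*18 + 2*18**2) - 1061/4 = (-8 - 17136 + 2*324) - 1061/4 = (-8 - 17136 + 648) - 1061/4 = -16496 - 1061/4 = -67045/4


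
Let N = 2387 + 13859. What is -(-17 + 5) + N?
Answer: 16258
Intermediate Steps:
N = 16246
-(-17 + 5) + N = -(-17 + 5) + 16246 = -1*(-12) + 16246 = 12 + 16246 = 16258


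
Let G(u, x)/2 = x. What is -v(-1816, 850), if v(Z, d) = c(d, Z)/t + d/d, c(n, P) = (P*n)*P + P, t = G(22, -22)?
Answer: 700793935/11 ≈ 6.3709e+7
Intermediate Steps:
G(u, x) = 2*x
t = -44 (t = 2*(-22) = -44)
c(n, P) = P + n*P² (c(n, P) = n*P² + P = P + n*P²)
v(Z, d) = 1 - Z*(1 + Z*d)/44 (v(Z, d) = (Z*(1 + Z*d))/(-44) + d/d = (Z*(1 + Z*d))*(-1/44) + 1 = -Z*(1 + Z*d)/44 + 1 = 1 - Z*(1 + Z*d)/44)
-v(-1816, 850) = -(1 - 1/44*(-1816)*(1 - 1816*850)) = -(1 - 1/44*(-1816)*(1 - 1543600)) = -(1 - 1/44*(-1816)*(-1543599)) = -(1 - 700793946/11) = -1*(-700793935/11) = 700793935/11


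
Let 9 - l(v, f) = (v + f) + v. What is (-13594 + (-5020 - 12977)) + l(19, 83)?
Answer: -31703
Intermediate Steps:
l(v, f) = 9 - f - 2*v (l(v, f) = 9 - ((v + f) + v) = 9 - ((f + v) + v) = 9 - (f + 2*v) = 9 + (-f - 2*v) = 9 - f - 2*v)
(-13594 + (-5020 - 12977)) + l(19, 83) = (-13594 + (-5020 - 12977)) + (9 - 1*83 - 2*19) = (-13594 - 17997) + (9 - 83 - 38) = -31591 - 112 = -31703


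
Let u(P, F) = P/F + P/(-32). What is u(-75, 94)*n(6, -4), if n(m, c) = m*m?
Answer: 20925/376 ≈ 55.652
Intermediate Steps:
n(m, c) = m²
u(P, F) = -P/32 + P/F (u(P, F) = P/F + P*(-1/32) = P/F - P/32 = -P/32 + P/F)
u(-75, 94)*n(6, -4) = (-1/32*(-75) - 75/94)*6² = (75/32 - 75*1/94)*36 = (75/32 - 75/94)*36 = (2325/1504)*36 = 20925/376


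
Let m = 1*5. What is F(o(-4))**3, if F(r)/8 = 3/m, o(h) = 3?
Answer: 13824/125 ≈ 110.59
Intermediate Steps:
m = 5
F(r) = 24/5 (F(r) = 8*(3/5) = 24/5)
F(o(-4))**3 = (24/5)**3 = 13824/125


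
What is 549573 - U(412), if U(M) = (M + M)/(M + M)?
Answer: 549572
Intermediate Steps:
U(M) = 1 (U(M) = (2*M)/((2*M)) = (2*M)*(1/(2*M)) = 1)
549573 - U(412) = 549573 - 1*1 = 549573 - 1 = 549572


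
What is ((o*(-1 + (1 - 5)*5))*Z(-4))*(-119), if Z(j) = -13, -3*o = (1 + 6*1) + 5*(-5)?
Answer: -194922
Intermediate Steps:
o = 6 (o = -((1 + 6*1) + 5*(-5))/3 = -((1 + 6) - 25)/3 = -(7 - 25)/3 = -⅓*(-18) = 6)
((o*(-1 + (1 - 5)*5))*Z(-4))*(-119) = ((6*(-1 + (1 - 5)*5))*(-13))*(-119) = ((6*(-1 - 4*5))*(-13))*(-119) = ((6*(-1 - 20))*(-13))*(-119) = ((6*(-21))*(-13))*(-119) = -126*(-13)*(-119) = 1638*(-119) = -194922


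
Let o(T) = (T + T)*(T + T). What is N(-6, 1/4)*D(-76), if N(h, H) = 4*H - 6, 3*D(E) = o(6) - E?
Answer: -1100/3 ≈ -366.67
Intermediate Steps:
o(T) = 4*T² (o(T) = (2*T)*(2*T) = 4*T²)
D(E) = 48 - E/3 (D(E) = (4*6² - E)/3 = (4*36 - E)/3 = (144 - E)/3 = 48 - E/3)
N(h, H) = -6 + 4*H
N(-6, 1/4)*D(-76) = (-6 + 4*(1/4))*(48 - ⅓*(-76)) = (-6 + 4*(1*(¼)))*(48 + 76/3) = (-6 + 4*(¼))*(220/3) = (-6 + 1)*(220/3) = -5*220/3 = -1100/3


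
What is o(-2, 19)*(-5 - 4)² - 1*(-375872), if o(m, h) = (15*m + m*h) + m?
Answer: 370202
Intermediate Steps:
o(m, h) = 16*m + h*m (o(m, h) = (15*m + h*m) + m = 16*m + h*m)
o(-2, 19)*(-5 - 4)² - 1*(-375872) = (-2*(16 + 19))*(-5 - 4)² - 1*(-375872) = -2*35*(-9)² + 375872 = -70*81 + 375872 = -5670 + 375872 = 370202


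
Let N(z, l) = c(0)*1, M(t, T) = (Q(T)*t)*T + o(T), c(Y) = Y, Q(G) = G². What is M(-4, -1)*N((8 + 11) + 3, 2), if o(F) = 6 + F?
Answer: 0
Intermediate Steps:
M(t, T) = 6 + T + t*T³ (M(t, T) = (T²*t)*T + (6 + T) = (t*T²)*T + (6 + T) = t*T³ + (6 + T) = 6 + T + t*T³)
N(z, l) = 0 (N(z, l) = 0*1 = 0)
M(-4, -1)*N((8 + 11) + 3, 2) = (6 - 1 - 4*(-1)³)*0 = (6 - 1 - 4*(-1))*0 = (6 - 1 + 4)*0 = 9*0 = 0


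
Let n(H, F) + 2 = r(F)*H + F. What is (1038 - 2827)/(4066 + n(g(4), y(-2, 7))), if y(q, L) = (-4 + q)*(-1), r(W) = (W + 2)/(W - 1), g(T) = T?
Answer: -8945/20382 ≈ -0.43887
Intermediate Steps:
r(W) = (2 + W)/(-1 + W)
y(q, L) = 4 - q
n(H, F) = -2 + F + H*(2 + F)/(-1 + F) (n(H, F) = -2 + (((2 + F)/(-1 + F))*H + F) = -2 + (H*(2 + F)/(-1 + F) + F) = -2 + (F + H*(2 + F)/(-1 + F)) = -2 + F + H*(2 + F)/(-1 + F))
(1038 - 2827)/(4066 + n(g(4), y(-2, 7))) = (1038 - 2827)/(4066 + (4*(2 + (4 - 1*(-2))) + (-1 + (4 - 1*(-2)))*(-2 + (4 - 1*(-2))))/(-1 + (4 - 1*(-2)))) = -1789/(4066 + (4*(2 + (4 + 2)) + (-1 + (4 + 2))*(-2 + (4 + 2)))/(-1 + (4 + 2))) = -1789/(4066 + (4*(2 + 6) + (-1 + 6)*(-2 + 6))/(-1 + 6)) = -1789/(4066 + (4*8 + 5*4)/5) = -1789/(4066 + (32 + 20)/5) = -1789/(4066 + (1/5)*52) = -1789/(4066 + 52/5) = -1789/20382/5 = -1789*5/20382 = -8945/20382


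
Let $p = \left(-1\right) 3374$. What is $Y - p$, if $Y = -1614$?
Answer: $1760$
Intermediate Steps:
$p = -3374$
$Y - p = -1614 - -3374 = -1614 + 3374 = 1760$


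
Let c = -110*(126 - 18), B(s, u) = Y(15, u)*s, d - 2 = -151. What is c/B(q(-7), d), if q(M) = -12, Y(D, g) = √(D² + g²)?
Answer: 495*√22426/11213 ≈ 6.6109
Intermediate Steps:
d = -149 (d = 2 - 151 = -149)
B(s, u) = s*√(225 + u²) (B(s, u) = √(15² + u²)*s = √(225 + u²)*s = s*√(225 + u²))
c = -11880 (c = -110*108 = -11880)
c/B(q(-7), d) = -11880*(-1/(12*√(225 + (-149)²))) = -11880*(-1/(12*√(225 + 22201))) = -11880*(-√22426/269112) = -(-495)*√22426/11213 = 495*√22426/11213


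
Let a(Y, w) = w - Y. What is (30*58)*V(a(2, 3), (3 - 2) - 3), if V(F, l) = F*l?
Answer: -3480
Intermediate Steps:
(30*58)*V(a(2, 3), (3 - 2) - 3) = (30*58)*((3 - 1*2)*((3 - 2) - 3)) = 1740*((3 - 2)*(1 - 3)) = 1740*(1*(-2)) = 1740*(-2) = -3480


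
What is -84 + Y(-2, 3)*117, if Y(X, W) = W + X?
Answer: 33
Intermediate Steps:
-84 + Y(-2, 3)*117 = -84 + (3 - 2)*117 = -84 + 1*117 = -84 + 117 = 33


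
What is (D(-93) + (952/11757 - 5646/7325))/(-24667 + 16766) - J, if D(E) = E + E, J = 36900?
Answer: -25108010238941228/680434317525 ≈ -36900.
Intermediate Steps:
D(E) = 2*E
(D(-93) + (952/11757 - 5646/7325))/(-24667 + 16766) - J = (2*(-93) + (952/11757 - 5646/7325))/(-24667 + 16766) - 1*36900 = (-186 + (952*(1/11757) - 5646*1/7325))/(-7901) - 36900 = (-186 + (952/11757 - 5646/7325))*(-1/7901) - 36900 = (-186 - 59406622/86120025)*(-1/7901) - 36900 = -16077731272/86120025*(-1/7901) - 36900 = 16077731272/680434317525 - 36900 = -25108010238941228/680434317525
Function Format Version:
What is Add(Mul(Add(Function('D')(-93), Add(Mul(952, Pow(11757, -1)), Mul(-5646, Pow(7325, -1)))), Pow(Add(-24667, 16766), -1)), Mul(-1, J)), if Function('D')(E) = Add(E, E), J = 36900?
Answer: Rational(-25108010238941228, 680434317525) ≈ -36900.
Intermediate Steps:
Function('D')(E) = Mul(2, E)
Add(Mul(Add(Function('D')(-93), Add(Mul(952, Pow(11757, -1)), Mul(-5646, Pow(7325, -1)))), Pow(Add(-24667, 16766), -1)), Mul(-1, J)) = Add(Mul(Add(Mul(2, -93), Add(Mul(952, Pow(11757, -1)), Mul(-5646, Pow(7325, -1)))), Pow(Add(-24667, 16766), -1)), Mul(-1, 36900)) = Add(Mul(Add(-186, Add(Mul(952, Rational(1, 11757)), Mul(-5646, Rational(1, 7325)))), Pow(-7901, -1)), -36900) = Add(Mul(Add(-186, Add(Rational(952, 11757), Rational(-5646, 7325))), Rational(-1, 7901)), -36900) = Add(Mul(Add(-186, Rational(-59406622, 86120025)), Rational(-1, 7901)), -36900) = Add(Mul(Rational(-16077731272, 86120025), Rational(-1, 7901)), -36900) = Add(Rational(16077731272, 680434317525), -36900) = Rational(-25108010238941228, 680434317525)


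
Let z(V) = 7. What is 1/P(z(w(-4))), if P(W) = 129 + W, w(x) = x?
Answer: 1/136 ≈ 0.0073529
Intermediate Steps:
1/P(z(w(-4))) = 1/(129 + 7) = 1/136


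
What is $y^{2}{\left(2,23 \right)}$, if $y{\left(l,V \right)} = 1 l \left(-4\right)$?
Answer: $64$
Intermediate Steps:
$y{\left(l,V \right)} = - 4 l$ ($y{\left(l,V \right)} = l \left(-4\right) = - 4 l$)
$y^{2}{\left(2,23 \right)} = \left(\left(-4\right) 2\right)^{2} = \left(-8\right)^{2} = 64$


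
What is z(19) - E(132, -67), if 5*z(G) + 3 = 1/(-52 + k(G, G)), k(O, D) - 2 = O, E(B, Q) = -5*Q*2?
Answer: -103944/155 ≈ -670.61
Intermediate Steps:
E(B, Q) = -10*Q
k(O, D) = 2 + O
z(G) = -3/5 + 1/(5*(-50 + G)) (z(G) = -3/5 + 1/(5*(-52 + (2 + G))) = -3/5 + 1/(5*(-50 + G)))
z(19) - E(132, -67) = (151 - 3*19)/(5*(-50 + 19)) - (-10)*(-67) = (1/5)*(151 - 57)/(-31) - 1*670 = (1/5)*(-1/31)*94 - 670 = -94/155 - 670 = -103944/155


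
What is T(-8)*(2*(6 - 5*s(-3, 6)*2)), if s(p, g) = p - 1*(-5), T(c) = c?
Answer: 224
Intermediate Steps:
s(p, g) = 5 + p (s(p, g) = p + 5 = 5 + p)
T(-8)*(2*(6 - 5*s(-3, 6)*2)) = -16*(6 - 5*(5 - 3)*2) = -16*(6 - 5*2*2) = -16*(6 - 10*2) = -16*(6 - 20) = -16*(-14) = -8*(-28) = 224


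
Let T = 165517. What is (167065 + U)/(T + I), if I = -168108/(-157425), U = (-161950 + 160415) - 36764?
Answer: 6756995850/8685560611 ≈ 0.77796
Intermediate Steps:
U = -38299 (U = -1535 - 36764 = -38299)
I = 56036/52475 (I = -168108*(-1/157425) = 56036/52475 ≈ 1.0679)
(167065 + U)/(T + I) = (167065 - 38299)/(165517 + 56036/52475) = 128766/(8685560611/52475) = 128766*(52475/8685560611) = 6756995850/8685560611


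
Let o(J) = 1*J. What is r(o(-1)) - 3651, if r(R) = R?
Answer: -3652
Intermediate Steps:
o(J) = J
r(o(-1)) - 3651 = -1 - 3651 = -3652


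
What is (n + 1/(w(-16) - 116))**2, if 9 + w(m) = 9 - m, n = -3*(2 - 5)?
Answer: 808201/10000 ≈ 80.820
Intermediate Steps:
n = 9 (n = -3*(-3) = 9)
w(m) = -m (w(m) = -9 + (9 - m) = -m)
(n + 1/(w(-16) - 116))**2 = (9 + 1/(-1*(-16) - 116))**2 = (9 + 1/(16 - 116))**2 = (9 + 1/(-100))**2 = (9 - 1/100)**2 = (899/100)**2 = 808201/10000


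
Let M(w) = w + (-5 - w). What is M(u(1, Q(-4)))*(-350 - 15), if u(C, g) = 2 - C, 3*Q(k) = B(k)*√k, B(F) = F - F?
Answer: 1825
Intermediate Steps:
B(F) = 0
Q(k) = 0 (Q(k) = (0*√k)/3 = (⅓)*0 = 0)
M(w) = -5
M(u(1, Q(-4)))*(-350 - 15) = -5*(-350 - 15) = -5*(-365) = 1825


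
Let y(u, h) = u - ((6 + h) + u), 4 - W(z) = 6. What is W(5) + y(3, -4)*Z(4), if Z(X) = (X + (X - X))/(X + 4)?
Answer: -3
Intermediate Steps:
Z(X) = X/(4 + X) (Z(X) = (X + 0)/(4 + X) = X/(4 + X))
W(z) = -2 (W(z) = 4 - 1*6 = 4 - 6 = -2)
y(u, h) = -6 - h (y(u, h) = u - (6 + h + u) = u + (-6 - h - u) = -6 - h)
W(5) + y(3, -4)*Z(4) = -2 + (-6 - 1*(-4))*(4/(4 + 4)) = -2 + (-6 + 4)*(4/8) = -2 - 8/8 = -2 - 2*1/2 = -2 - 1 = -3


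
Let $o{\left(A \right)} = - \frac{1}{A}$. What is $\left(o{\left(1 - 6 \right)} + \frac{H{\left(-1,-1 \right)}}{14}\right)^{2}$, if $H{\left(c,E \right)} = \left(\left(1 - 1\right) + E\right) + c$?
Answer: $\frac{4}{1225} \approx 0.0032653$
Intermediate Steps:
$H{\left(c,E \right)} = E + c$ ($H{\left(c,E \right)} = \left(\left(1 - 1\right) + E\right) + c = \left(0 + E\right) + c = E + c$)
$\left(o{\left(1 - 6 \right)} + \frac{H{\left(-1,-1 \right)}}{14}\right)^{2} = \left(- \frac{1}{1 - 6} + \frac{-1 - 1}{14}\right)^{2} = \left(- \frac{1}{1 - 6} - \frac{1}{7}\right)^{2} = \left(- \frac{1}{-5} - \frac{1}{7}\right)^{2} = \left(\left(-1\right) \left(- \frac{1}{5}\right) - \frac{1}{7}\right)^{2} = \left(\frac{1}{5} - \frac{1}{7}\right)^{2} = \left(\frac{2}{35}\right)^{2} = \frac{4}{1225}$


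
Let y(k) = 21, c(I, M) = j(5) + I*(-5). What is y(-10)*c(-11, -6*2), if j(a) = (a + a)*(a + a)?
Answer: 3255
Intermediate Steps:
j(a) = 4*a**2 (j(a) = (2*a)*(2*a) = 4*a**2)
c(I, M) = 100 - 5*I (c(I, M) = 4*5**2 + I*(-5) = 4*25 - 5*I = 100 - 5*I)
y(-10)*c(-11, -6*2) = 21*(100 - 5*(-11)) = 21*(100 + 55) = 21*155 = 3255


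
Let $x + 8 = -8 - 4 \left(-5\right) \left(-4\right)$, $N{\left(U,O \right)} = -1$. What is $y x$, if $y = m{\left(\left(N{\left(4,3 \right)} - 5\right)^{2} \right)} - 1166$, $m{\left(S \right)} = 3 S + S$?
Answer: $98112$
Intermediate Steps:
$m{\left(S \right)} = 4 S$
$y = -1022$ ($y = 4 \left(-1 - 5\right)^{2} - 1166 = 4 \left(-6\right)^{2} - 1166 = 4 \cdot 36 - 1166 = 144 - 1166 = -1022$)
$x = -96$ ($x = -8 - \left(8 + 4 \left(-5\right) \left(-4\right)\right) = -8 - \left(8 - -80\right) = -8 - 88 = -96$)
$y x = \left(-1022\right) \left(-96\right) = 98112$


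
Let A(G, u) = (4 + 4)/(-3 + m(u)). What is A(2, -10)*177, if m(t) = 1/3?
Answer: -531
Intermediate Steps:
m(t) = 1/3
A(G, u) = -3 (A(G, u) = (4 + 4)/(-3 + 1/3) = 8/(-8/3) = 8*(-3/8) = -3)
A(2, -10)*177 = -3*177 = -531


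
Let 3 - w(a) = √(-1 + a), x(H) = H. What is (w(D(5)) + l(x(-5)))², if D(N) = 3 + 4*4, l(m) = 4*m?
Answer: 307 + 102*√2 ≈ 451.25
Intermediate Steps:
D(N) = 19 (D(N) = 3 + 16 = 19)
w(a) = 3 - √(-1 + a)
(w(D(5)) + l(x(-5)))² = ((3 - √(-1 + 19)) + 4*(-5))² = ((3 - √18) - 20)² = ((3 - 3*√2) - 20)² = (-17 - 3*√2)²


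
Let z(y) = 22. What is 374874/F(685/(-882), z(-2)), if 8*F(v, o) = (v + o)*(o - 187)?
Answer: -881703648/1029545 ≈ -856.40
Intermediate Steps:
F(v, o) = (-187 + o)*(o + v)/8 (F(v, o) = ((v + o)*(o - 187))/8 = ((o + v)*(-187 + o))/8 = ((-187 + o)*(o + v))/8 = (-187 + o)*(o + v)/8)
374874/F(685/(-882), z(-2)) = 374874/(-187/8*22 - 128095/(8*(-882)) + (1/8)*22**2 + (1/8)*22*(685/(-882))) = 374874/(-2057/4 - 128095*(-1)/(8*882) + (1/8)*484 + (1/8)*22*(685*(-1/882))) = 374874/(-2057/4 - 187/8*(-685/882) + 121/2 + (1/8)*22*(-685/882)) = 374874/(-2057/4 + 128095/7056 + 121/2 - 7535/3528) = 374874/(-1029545/2352) = 374874*(-2352/1029545) = -881703648/1029545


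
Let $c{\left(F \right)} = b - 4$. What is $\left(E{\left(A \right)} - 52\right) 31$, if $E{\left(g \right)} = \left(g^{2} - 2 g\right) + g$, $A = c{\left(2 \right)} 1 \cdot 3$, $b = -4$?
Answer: $16988$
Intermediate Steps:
$c{\left(F \right)} = -8$ ($c{\left(F \right)} = -4 - 4 = -8$)
$A = -24$ ($A = \left(-8\right) 1 \cdot 3 = \left(-8\right) 3 = -24$)
$E{\left(g \right)} = g^{2} - g$
$\left(E{\left(A \right)} - 52\right) 31 = \left(- 24 \left(-1 - 24\right) - 52\right) 31 = \left(\left(-24\right) \left(-25\right) - 52\right) 31 = \left(600 - 52\right) 31 = 548 \cdot 31 = 16988$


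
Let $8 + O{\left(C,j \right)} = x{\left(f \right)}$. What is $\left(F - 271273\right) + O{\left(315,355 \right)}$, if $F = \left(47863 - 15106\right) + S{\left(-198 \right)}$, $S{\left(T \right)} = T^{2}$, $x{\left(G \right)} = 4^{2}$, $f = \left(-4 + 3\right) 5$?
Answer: $-199304$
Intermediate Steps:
$f = -5$ ($f = \left(-1\right) 5 = -5$)
$x{\left(G \right)} = 16$
$O{\left(C,j \right)} = 8$ ($O{\left(C,j \right)} = -8 + 16 = 8$)
$F = 71961$ ($F = \left(47863 - 15106\right) + \left(-198\right)^{2} = 32757 + 39204 = 71961$)
$\left(F - 271273\right) + O{\left(315,355 \right)} = \left(71961 - 271273\right) + 8 = -199312 + 8 = -199304$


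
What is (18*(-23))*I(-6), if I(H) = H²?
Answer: -14904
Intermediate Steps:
(18*(-23))*I(-6) = (18*(-23))*(-6)² = -414*36 = -14904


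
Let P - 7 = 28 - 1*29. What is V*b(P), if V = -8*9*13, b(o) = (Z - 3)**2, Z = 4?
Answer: -936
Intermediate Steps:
P = 6 (P = 7 + (28 - 1*29) = 7 + (28 - 29) = 7 - 1 = 6)
b(o) = 1 (b(o) = (4 - 3)**2 = 1**2 = 1)
V = -936 (V = -72*13 = -936)
V*b(P) = -936*1 = -936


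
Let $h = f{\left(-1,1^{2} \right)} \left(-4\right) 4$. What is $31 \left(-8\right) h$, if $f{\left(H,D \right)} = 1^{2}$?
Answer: $3968$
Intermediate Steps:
$f{\left(H,D \right)} = 1$
$h = -16$ ($h = 1 \left(-4\right) 4 = \left(-4\right) 4 = -16$)
$31 \left(-8\right) h = 31 \left(-8\right) \left(-16\right) = \left(-248\right) \left(-16\right) = 3968$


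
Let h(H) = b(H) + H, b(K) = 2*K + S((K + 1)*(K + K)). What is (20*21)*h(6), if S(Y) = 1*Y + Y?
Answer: 78120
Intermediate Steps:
S(Y) = 2*Y (S(Y) = Y + Y = 2*Y)
b(K) = 2*K + 4*K*(1 + K) (b(K) = 2*K + 2*((K + 1)*(K + K)) = 2*K + 2*((1 + K)*(2*K)) = 2*K + 2*(2*K*(1 + K)) = 2*K + 4*K*(1 + K))
h(H) = H + 2*H*(3 + 2*H) (h(H) = 2*H*(3 + 2*H) + H = H + 2*H*(3 + 2*H))
(20*21)*h(6) = (20*21)*(6*(7 + 4*6)) = 420*(6*(7 + 24)) = 420*(6*31) = 420*186 = 78120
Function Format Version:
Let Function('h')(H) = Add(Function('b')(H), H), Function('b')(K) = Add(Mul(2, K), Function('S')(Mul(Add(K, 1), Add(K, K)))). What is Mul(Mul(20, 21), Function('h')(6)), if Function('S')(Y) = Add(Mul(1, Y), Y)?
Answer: 78120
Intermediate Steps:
Function('S')(Y) = Mul(2, Y) (Function('S')(Y) = Add(Y, Y) = Mul(2, Y))
Function('b')(K) = Add(Mul(2, K), Mul(4, K, Add(1, K))) (Function('b')(K) = Add(Mul(2, K), Mul(2, Mul(Add(K, 1), Add(K, K)))) = Add(Mul(2, K), Mul(2, Mul(Add(1, K), Mul(2, K)))) = Add(Mul(2, K), Mul(2, Mul(2, K, Add(1, K)))) = Add(Mul(2, K), Mul(4, K, Add(1, K))))
Function('h')(H) = Add(H, Mul(2, H, Add(3, Mul(2, H)))) (Function('h')(H) = Add(Mul(2, H, Add(3, Mul(2, H))), H) = Add(H, Mul(2, H, Add(3, Mul(2, H)))))
Mul(Mul(20, 21), Function('h')(6)) = Mul(Mul(20, 21), Mul(6, Add(7, Mul(4, 6)))) = Mul(420, Mul(6, Add(7, 24))) = Mul(420, Mul(6, 31)) = Mul(420, 186) = 78120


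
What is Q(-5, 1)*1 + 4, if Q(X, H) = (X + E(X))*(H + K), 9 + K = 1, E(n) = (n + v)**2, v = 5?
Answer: 39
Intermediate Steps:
E(n) = (5 + n)**2 (E(n) = (n + 5)**2 = (5 + n)**2)
K = -8 (K = -9 + 1 = -8)
Q(X, H) = (-8 + H)*(X + (5 + X)**2) (Q(X, H) = (X + (5 + X)**2)*(H - 8) = (X + (5 + X)**2)*(-8 + H) = (-8 + H)*(X + (5 + X)**2))
Q(-5, 1)*1 + 4 = (-8*(-5) - 8*(5 - 5)**2 + 1*(-5) + 1*(5 - 5)**2)*1 + 4 = (40 - 8*0**2 - 5 + 1*0**2)*1 + 4 = (40 - 8*0 - 5 + 1*0)*1 + 4 = (40 + 0 - 5 + 0)*1 + 4 = 35*1 + 4 = 35 + 4 = 39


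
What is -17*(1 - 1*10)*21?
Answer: 3213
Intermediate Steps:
-17*(1 - 1*10)*21 = -17*(1 - 10)*21 = -17*(-9)*21 = 153*21 = 3213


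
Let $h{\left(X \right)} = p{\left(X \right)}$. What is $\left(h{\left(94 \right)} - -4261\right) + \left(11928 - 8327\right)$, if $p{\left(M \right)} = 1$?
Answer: $7863$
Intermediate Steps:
$h{\left(X \right)} = 1$
$\left(h{\left(94 \right)} - -4261\right) + \left(11928 - 8327\right) = \left(1 - -4261\right) + \left(11928 - 8327\right) = \left(1 + 4261\right) + \left(11928 - 8327\right) = 4262 + 3601 = 7863$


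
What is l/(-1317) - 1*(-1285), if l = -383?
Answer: 1692728/1317 ≈ 1285.3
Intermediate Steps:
l/(-1317) - 1*(-1285) = -383/(-1317) - 1*(-1285) = -383*(-1/1317) + 1285 = 383/1317 + 1285 = 1692728/1317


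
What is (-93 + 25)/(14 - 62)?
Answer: 17/12 ≈ 1.4167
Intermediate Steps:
(-93 + 25)/(14 - 62) = -68/(-48) = -68*(-1/48) = 17/12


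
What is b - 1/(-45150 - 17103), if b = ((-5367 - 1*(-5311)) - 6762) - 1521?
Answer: -519127766/62253 ≈ -8339.0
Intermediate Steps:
b = -8339 (b = ((-5367 + 5311) - 6762) - 1521 = (-56 - 6762) - 1521 = -6818 - 1521 = -8339)
b - 1/(-45150 - 17103) = -8339 - 1/(-45150 - 17103) = -8339 - 1/(-62253) = -8339 - 1*(-1/62253) = -8339 + 1/62253 = -519127766/62253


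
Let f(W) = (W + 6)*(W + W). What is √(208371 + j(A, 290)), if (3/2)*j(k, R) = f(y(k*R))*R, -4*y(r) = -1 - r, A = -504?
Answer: √18582290055906/6 ≈ 7.1845e+5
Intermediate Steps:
y(r) = ¼ + r/4 (y(r) = -(-1 - r)/4 = ¼ + r/4)
f(W) = 2*W*(6 + W) (f(W) = (6 + W)*(2*W) = 2*W*(6 + W))
j(k, R) = 4*R*(¼ + R*k/4)*(25/4 + R*k/4)/3 (j(k, R) = 2*((2*(¼ + (k*R)/4)*(6 + (¼ + (k*R)/4)))*R)/3 = 2*((2*(¼ + (R*k)/4)*(6 + (¼ + (R*k)/4)))*R)/3 = 2*((2*(¼ + R*k/4)*(6 + (¼ + R*k/4)))*R)/3 = 2*((2*(¼ + R*k/4)*(25/4 + R*k/4))*R)/3 = 2*(2*R*(¼ + R*k/4)*(25/4 + R*k/4))/3 = 4*R*(¼ + R*k/4)*(25/4 + R*k/4)/3)
√(208371 + j(A, 290)) = √(208371 + (1/12)*290*(1 + 290*(-504))*(25 + 290*(-504))) = √(208371 + (1/12)*290*(1 - 146160)*(25 - 146160)) = √(208371 + (1/12)*290*(-146159)*(-146135)) = √(208371 + 3097047092425/6) = √(3097048342651/6) = √18582290055906/6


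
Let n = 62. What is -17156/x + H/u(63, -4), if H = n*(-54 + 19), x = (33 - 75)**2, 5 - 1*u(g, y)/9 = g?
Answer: -71216/12789 ≈ -5.5685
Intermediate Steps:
u(g, y) = 45 - 9*g
x = 1764 (x = (-42)**2 = 1764)
H = -2170 (H = 62*(-54 + 19) = 62*(-35) = -2170)
-17156/x + H/u(63, -4) = -17156/1764 - 2170/(45 - 9*63) = -17156*1/1764 - 2170/(45 - 567) = -4289/441 - 2170/(-522) = -4289/441 - 2170*(-1/522) = -4289/441 + 1085/261 = -71216/12789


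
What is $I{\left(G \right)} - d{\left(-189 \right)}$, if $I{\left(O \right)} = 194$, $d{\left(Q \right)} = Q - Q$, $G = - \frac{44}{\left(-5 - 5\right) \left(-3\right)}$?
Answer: $194$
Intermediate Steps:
$G = - \frac{22}{15}$ ($G = - \frac{44}{\left(-10\right) \left(-3\right)} = - \frac{44}{30} = \left(-44\right) \frac{1}{30} = - \frac{22}{15} \approx -1.4667$)
$d{\left(Q \right)} = 0$
$I{\left(G \right)} - d{\left(-189 \right)} = 194 - 0 = 194 + 0 = 194$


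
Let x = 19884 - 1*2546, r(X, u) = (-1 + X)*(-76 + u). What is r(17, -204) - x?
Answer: -21818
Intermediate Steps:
x = 17338 (x = 19884 - 2546 = 17338)
r(17, -204) - x = (76 - 1*(-204) - 76*17 + 17*(-204)) - 1*17338 = (76 + 204 - 1292 - 3468) - 17338 = -4480 - 17338 = -21818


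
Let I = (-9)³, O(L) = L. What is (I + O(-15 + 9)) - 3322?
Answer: -4057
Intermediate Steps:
I = -729
(I + O(-15 + 9)) - 3322 = (-729 + (-15 + 9)) - 3322 = (-729 - 6) - 3322 = -735 - 3322 = -4057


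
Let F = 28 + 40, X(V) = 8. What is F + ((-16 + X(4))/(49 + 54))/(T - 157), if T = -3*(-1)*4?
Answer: 1015588/14935 ≈ 68.000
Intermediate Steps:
F = 68
T = 12 (T = 3*4 = 12)
F + ((-16 + X(4))/(49 + 54))/(T - 157) = 68 + ((-16 + 8)/(49 + 54))/(12 - 157) = 68 - 8/103/(-145) = 68 - 8*1/103*(-1/145) = 68 - 8/103*(-1/145) = 68 + 8/14935 = 1015588/14935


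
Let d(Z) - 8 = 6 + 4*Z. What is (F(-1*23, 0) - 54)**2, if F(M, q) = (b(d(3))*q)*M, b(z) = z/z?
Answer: 2916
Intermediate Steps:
d(Z) = 14 + 4*Z (d(Z) = 8 + (6 + 4*Z) = 14 + 4*Z)
b(z) = 1
F(M, q) = M*q (F(M, q) = (1*q)*M = q*M = M*q)
(F(-1*23, 0) - 54)**2 = (-1*23*0 - 54)**2 = (-23*0 - 54)**2 = (0 - 54)**2 = (-54)**2 = 2916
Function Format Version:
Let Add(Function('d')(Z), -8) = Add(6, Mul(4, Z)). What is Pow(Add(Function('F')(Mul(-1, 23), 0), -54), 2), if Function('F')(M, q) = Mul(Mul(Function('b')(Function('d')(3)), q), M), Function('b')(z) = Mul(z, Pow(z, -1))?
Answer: 2916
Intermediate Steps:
Function('d')(Z) = Add(14, Mul(4, Z)) (Function('d')(Z) = Add(8, Add(6, Mul(4, Z))) = Add(14, Mul(4, Z)))
Function('b')(z) = 1
Function('F')(M, q) = Mul(M, q) (Function('F')(M, q) = Mul(Mul(1, q), M) = Mul(q, M) = Mul(M, q))
Pow(Add(Function('F')(Mul(-1, 23), 0), -54), 2) = Pow(Add(Mul(Mul(-1, 23), 0), -54), 2) = Pow(Add(Mul(-23, 0), -54), 2) = Pow(Add(0, -54), 2) = Pow(-54, 2) = 2916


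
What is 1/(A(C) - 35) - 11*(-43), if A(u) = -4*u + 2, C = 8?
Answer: 30744/65 ≈ 472.98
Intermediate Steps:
A(u) = 2 - 4*u
1/(A(C) - 35) - 11*(-43) = 1/((2 - 4*8) - 35) - 11*(-43) = 1/((2 - 32) - 35) + 473 = 1/(-30 - 35) + 473 = 1/(-65) + 473 = -1/65 + 473 = 30744/65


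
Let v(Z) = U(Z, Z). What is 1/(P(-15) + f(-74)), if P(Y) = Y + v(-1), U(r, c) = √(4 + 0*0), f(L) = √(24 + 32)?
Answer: -13/113 - 2*√14/113 ≈ -0.18127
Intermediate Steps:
f(L) = 2*√14 (f(L) = √56 = 2*√14)
U(r, c) = 2 (U(r, c) = √(4 + 0) = √4 = 2)
v(Z) = 2
P(Y) = 2 + Y (P(Y) = Y + 2 = 2 + Y)
1/(P(-15) + f(-74)) = 1/((2 - 15) + 2*√14) = 1/(-13 + 2*√14)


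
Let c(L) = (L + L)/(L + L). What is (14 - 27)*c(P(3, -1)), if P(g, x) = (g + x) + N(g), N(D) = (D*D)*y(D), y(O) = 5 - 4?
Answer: -13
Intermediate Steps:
y(O) = 1
N(D) = D² (N(D) = (D*D)*1 = D²*1 = D²)
P(g, x) = g + x + g² (P(g, x) = (g + x) + g² = g + x + g²)
c(L) = 1 (c(L) = (2*L)/((2*L)) = (2*L)*(1/(2*L)) = 1)
(14 - 27)*c(P(3, -1)) = (14 - 27)*1 = -13*1 = -13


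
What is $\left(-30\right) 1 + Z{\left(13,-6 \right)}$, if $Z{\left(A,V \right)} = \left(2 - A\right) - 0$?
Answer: $-41$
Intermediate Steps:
$Z{\left(A,V \right)} = 2 - A$ ($Z{\left(A,V \right)} = \left(2 - A\right) + 0 = 2 - A$)
$\left(-30\right) 1 + Z{\left(13,-6 \right)} = \left(-30\right) 1 + \left(2 - 13\right) = -30 + \left(2 - 13\right) = -30 - 11 = -41$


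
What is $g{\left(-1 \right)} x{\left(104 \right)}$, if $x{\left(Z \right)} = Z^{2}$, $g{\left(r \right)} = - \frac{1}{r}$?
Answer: $10816$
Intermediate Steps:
$g{\left(-1 \right)} x{\left(104 \right)} = - \frac{1}{-1} \cdot 104^{2} = \left(-1\right) \left(-1\right) 10816 = 1 \cdot 10816 = 10816$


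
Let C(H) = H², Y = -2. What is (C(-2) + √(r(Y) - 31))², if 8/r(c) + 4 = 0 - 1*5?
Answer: (12 + I*√287)²/9 ≈ -15.889 + 45.176*I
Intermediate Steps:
r(c) = -8/9 (r(c) = 8/(-4 + (0 - 1*5)) = 8/(-4 + (0 - 5)) = 8/(-4 - 5) = 8/(-9) = 8*(-⅑) = -8/9)
(C(-2) + √(r(Y) - 31))² = ((-2)² + √(-8/9 - 31))² = (4 + √(-287/9))² = (4 + I*√287/3)²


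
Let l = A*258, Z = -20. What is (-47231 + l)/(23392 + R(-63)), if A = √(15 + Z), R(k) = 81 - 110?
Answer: -47231/23363 + 258*I*√5/23363 ≈ -2.0216 + 0.024693*I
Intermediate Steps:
R(k) = -29
A = I*√5 (A = √(15 - 20) = √(-5) = I*√5 ≈ 2.2361*I)
l = 258*I*√5 (l = (I*√5)*258 = 258*I*√5 ≈ 576.91*I)
(-47231 + l)/(23392 + R(-63)) = (-47231 + 258*I*√5)/(23392 - 29) = (-47231 + 258*I*√5)/23363 = (-47231 + 258*I*√5)*(1/23363) = -47231/23363 + 258*I*√5/23363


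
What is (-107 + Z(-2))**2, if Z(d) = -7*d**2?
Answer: 18225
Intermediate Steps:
(-107 + Z(-2))**2 = (-107 - 7*(-2)**2)**2 = (-107 - 7*4)**2 = (-107 - 28)**2 = (-135)**2 = 18225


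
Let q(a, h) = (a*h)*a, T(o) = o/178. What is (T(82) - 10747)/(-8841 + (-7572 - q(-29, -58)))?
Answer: -956442/2880485 ≈ -0.33204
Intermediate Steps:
T(o) = o/178 (T(o) = o*(1/178) = o/178)
q(a, h) = h*a**2
(T(82) - 10747)/(-8841 + (-7572 - q(-29, -58))) = ((1/178)*82 - 10747)/(-8841 + (-7572 - (-58)*(-29)**2)) = (41/89 - 10747)/(-8841 + (-7572 - (-58)*841)) = -956442/(89*(-8841 + (-7572 - 1*(-48778)))) = -956442/(89*(-8841 + (-7572 + 48778))) = -956442/(89*(-8841 + 41206)) = -956442/89/32365 = -956442/89*1/32365 = -956442/2880485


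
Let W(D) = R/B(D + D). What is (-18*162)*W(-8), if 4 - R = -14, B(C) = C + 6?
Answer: 26244/5 ≈ 5248.8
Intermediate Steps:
B(C) = 6 + C
R = 18 (R = 4 - 1*(-14) = 4 + 14 = 18)
W(D) = 18/(6 + 2*D) (W(D) = 18/(6 + (D + D)) = 18/(6 + 2*D))
(-18*162)*W(-8) = (-18*162)*(9/(3 - 8)) = -26244/(-5) = -26244*(-1)/5 = -2916*(-9/5) = 26244/5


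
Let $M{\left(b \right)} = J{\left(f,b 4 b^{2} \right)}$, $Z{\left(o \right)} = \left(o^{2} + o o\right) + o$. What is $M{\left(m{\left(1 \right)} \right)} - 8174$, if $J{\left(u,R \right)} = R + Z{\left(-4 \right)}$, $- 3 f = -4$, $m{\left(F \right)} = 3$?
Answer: $-8038$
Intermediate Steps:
$Z{\left(o \right)} = o + 2 o^{2}$ ($Z{\left(o \right)} = \left(o^{2} + o^{2}\right) + o = 2 o^{2} + o = o + 2 o^{2}$)
$f = \frac{4}{3}$ ($f = \left(- \frac{1}{3}\right) \left(-4\right) = \frac{4}{3} \approx 1.3333$)
$J{\left(u,R \right)} = 28 + R$ ($J{\left(u,R \right)} = R - 4 \left(1 + 2 \left(-4\right)\right) = R - 4 \left(1 - 8\right) = R - -28 = R + 28 = 28 + R$)
$M{\left(b \right)} = 28 + 4 b^{3}$ ($M{\left(b \right)} = 28 + b 4 b^{2} = 28 + 4 b b^{2} = 28 + 4 b^{3}$)
$M{\left(m{\left(1 \right)} \right)} - 8174 = \left(28 + 4 \cdot 3^{3}\right) - 8174 = \left(28 + 4 \cdot 27\right) - 8174 = \left(28 + 108\right) - 8174 = 136 - 8174 = -8038$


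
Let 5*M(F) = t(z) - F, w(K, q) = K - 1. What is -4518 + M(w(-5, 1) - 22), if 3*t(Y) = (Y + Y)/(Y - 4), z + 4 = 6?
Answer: -67688/15 ≈ -4512.5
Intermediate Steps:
w(K, q) = -1 + K
z = 2 (z = -4 + 6 = 2)
t(Y) = 2*Y/(3*(-4 + Y)) (t(Y) = ((Y + Y)/(Y - 4))/3 = ((2*Y)/(-4 + Y))/3 = (2*Y/(-4 + Y))/3 = 2*Y/(3*(-4 + Y)))
M(F) = -2/15 - F/5 (M(F) = ((2/3)*2/(-4 + 2) - F)/5 = ((2/3)*2/(-2) - F)/5 = ((2/3)*2*(-1/2) - F)/5 = (-2/3 - F)/5 = -2/15 - F/5)
-4518 + M(w(-5, 1) - 22) = -4518 + (-2/15 - ((-1 - 5) - 22)/5) = -4518 + (-2/15 - (-6 - 22)/5) = -4518 + (-2/15 - 1/5*(-28)) = -4518 + (-2/15 + 28/5) = -4518 + 82/15 = -67688/15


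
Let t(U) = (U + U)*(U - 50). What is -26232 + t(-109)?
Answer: 8430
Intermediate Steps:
t(U) = 2*U*(-50 + U) (t(U) = (2*U)*(-50 + U) = 2*U*(-50 + U))
-26232 + t(-109) = -26232 + 2*(-109)*(-50 - 109) = -26232 + 2*(-109)*(-159) = -26232 + 34662 = 8430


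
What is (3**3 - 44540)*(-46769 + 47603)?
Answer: -37123842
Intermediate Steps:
(3**3 - 44540)*(-46769 + 47603) = (27 - 44540)*834 = -44513*834 = -37123842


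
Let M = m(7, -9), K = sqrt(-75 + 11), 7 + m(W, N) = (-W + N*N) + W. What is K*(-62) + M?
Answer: 74 - 496*I ≈ 74.0 - 496.0*I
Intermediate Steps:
m(W, N) = -7 + N**2 (m(W, N) = -7 + ((-W + N*N) + W) = -7 + ((-W + N**2) + W) = -7 + ((N**2 - W) + W) = -7 + N**2)
K = 8*I (K = sqrt(-64) = 8*I ≈ 8.0*I)
M = 74 (M = -7 + (-9)**2 = -7 + 81 = 74)
K*(-62) + M = (8*I)*(-62) + 74 = -496*I + 74 = 74 - 496*I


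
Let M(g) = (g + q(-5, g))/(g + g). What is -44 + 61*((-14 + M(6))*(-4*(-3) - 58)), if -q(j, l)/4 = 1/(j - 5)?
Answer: 566152/15 ≈ 37743.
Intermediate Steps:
q(j, l) = -4/(-5 + j) (q(j, l) = -4/(j - 5) = -4/(-5 + j))
M(g) = (⅖ + g)/(2*g) (M(g) = (g - 4/(-5 - 5))/(g + g) = (g - 4/(-10))/((2*g)) = (g - 4*(-⅒))*(1/(2*g)) = (g + ⅖)*(1/(2*g)) = (⅖ + g)*(1/(2*g)) = (⅖ + g)/(2*g))
-44 + 61*((-14 + M(6))*(-4*(-3) - 58)) = -44 + 61*((-14 + (⅒)*(2 + 5*6)/6)*(-4*(-3) - 58)) = -44 + 61*((-14 + (⅒)*(⅙)*(2 + 30))*(12 - 58)) = -44 + 61*((-14 + (⅒)*(⅙)*32)*(-46)) = -44 + 61*((-14 + 8/15)*(-46)) = -44 + 61*(-202/15*(-46)) = -44 + 61*(9292/15) = -44 + 566812/15 = 566152/15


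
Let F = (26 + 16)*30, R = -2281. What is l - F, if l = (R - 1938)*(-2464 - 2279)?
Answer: 20009457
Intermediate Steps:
l = 20010717 (l = (-2281 - 1938)*(-2464 - 2279) = -4219*(-4743) = 20010717)
F = 1260 (F = 42*30 = 1260)
l - F = 20010717 - 1*1260 = 20010717 - 1260 = 20009457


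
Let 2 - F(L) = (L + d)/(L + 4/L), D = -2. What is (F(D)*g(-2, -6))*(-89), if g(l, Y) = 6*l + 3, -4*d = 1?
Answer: 18423/16 ≈ 1151.4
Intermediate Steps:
d = -1/4 (d = -1/4*1 = -1/4 ≈ -0.25000)
g(l, Y) = 3 + 6*l
F(L) = 2 - (-1/4 + L)/(L + 4/L) (F(L) = 2 - (L - 1/4)/(L + 4/L) = 2 - (-1/4 + L)/(L + 4/L))
(F(D)*g(-2, -6))*(-89) = (((8 + (-2)**2 + (1/4)*(-2))/(4 + (-2)**2))*(3 + 6*(-2)))*(-89) = (((8 + 4 - 1/2)/(4 + 4))*(3 - 12))*(-89) = (((23/2)/8)*(-9))*(-89) = (((1/8)*(23/2))*(-9))*(-89) = ((23/16)*(-9))*(-89) = -207/16*(-89) = 18423/16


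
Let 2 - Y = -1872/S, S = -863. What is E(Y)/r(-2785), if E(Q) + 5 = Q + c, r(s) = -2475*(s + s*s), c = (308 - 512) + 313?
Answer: -4073/752762106000 ≈ -5.4107e-9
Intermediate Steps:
c = 109 (c = -204 + 313 = 109)
r(s) = -2475*s - 2475*s**2 (r(s) = -2475*(s + s**2) = -2475*s - 2475*s**2)
Y = -146/863 (Y = 2 - (-1872)/(-863) = 2 - (-1872)*(-1)/863 = 2 - 1*1872/863 = 2 - 1872/863 = -146/863 ≈ -0.16918)
E(Q) = 104 + Q (E(Q) = -5 + (Q + 109) = -5 + (109 + Q) = 104 + Q)
E(Y)/r(-2785) = (104 - 146/863)/((-2475*(-2785)*(1 - 2785))) = 89606/(863*((-2475*(-2785)*(-2784)))) = (89606/863)/(-19189764000) = (89606/863)*(-1/19189764000) = -4073/752762106000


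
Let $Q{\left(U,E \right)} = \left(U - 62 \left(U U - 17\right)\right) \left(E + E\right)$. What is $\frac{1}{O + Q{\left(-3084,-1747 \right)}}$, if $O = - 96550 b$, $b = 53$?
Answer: $\frac{1}{2060363014838} \approx 4.8535 \cdot 10^{-13}$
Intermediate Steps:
$Q{\left(U,E \right)} = 2 E \left(1054 + U - 62 U^{2}\right)$ ($Q{\left(U,E \right)} = \left(U - 62 \left(U^{2} - 17\right)\right) 2 E = \left(U - 62 \left(-17 + U^{2}\right)\right) 2 E = \left(U - \left(-1054 + 62 U^{2}\right)\right) 2 E = \left(1054 + U - 62 U^{2}\right) 2 E = 2 E \left(1054 + U - 62 U^{2}\right)$)
$O = -5117150$ ($O = \left(-96550\right) 53 = -5117150$)
$\frac{1}{O + Q{\left(-3084,-1747 \right)}} = \frac{1}{-5117150 + 2 \left(-1747\right) \left(1054 - 3084 - 62 \left(-3084\right)^{2}\right)} = \frac{1}{-5117150 + 2 \left(-1747\right) \left(1054 - 3084 - 589685472\right)} = \frac{1}{-5117150 + 2 \left(-1747\right) \left(-589687502\right)} = \frac{1}{-5117150 + 2060368131988} = \frac{1}{2060363014838}$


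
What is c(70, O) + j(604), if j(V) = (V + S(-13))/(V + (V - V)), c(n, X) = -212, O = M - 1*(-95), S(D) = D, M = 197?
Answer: -127457/604 ≈ -211.02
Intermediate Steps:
O = 292 (O = 197 - 1*(-95) = 197 + 95 = 292)
j(V) = (-13 + V)/V (j(V) = (V - 13)/(V + (V - V)) = (-13 + V)/(V + 0) = (-13 + V)/V)
c(70, O) + j(604) = -212 + (-13 + 604)/604 = -212 + (1/604)*591 = -212 + 591/604 = -127457/604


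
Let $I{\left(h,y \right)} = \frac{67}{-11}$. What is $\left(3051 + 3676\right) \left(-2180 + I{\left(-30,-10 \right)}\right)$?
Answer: $- \frac{161764169}{11} \approx -1.4706 \cdot 10^{7}$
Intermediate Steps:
$I{\left(h,y \right)} = - \frac{67}{11}$ ($I{\left(h,y \right)} = 67 \left(- \frac{1}{11}\right) = - \frac{67}{11}$)
$\left(3051 + 3676\right) \left(-2180 + I{\left(-30,-10 \right)}\right) = \left(3051 + 3676\right) \left(-2180 - \frac{67}{11}\right) = 6727 \left(- \frac{24047}{11}\right) = - \frac{161764169}{11}$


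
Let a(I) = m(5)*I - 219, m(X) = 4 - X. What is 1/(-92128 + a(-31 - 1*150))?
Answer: -1/92166 ≈ -1.0850e-5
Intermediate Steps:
a(I) = -219 - I (a(I) = (4 - 1*5)*I - 219 = (4 - 5)*I - 219 = -I - 219 = -219 - I)
1/(-92128 + a(-31 - 1*150)) = 1/(-92128 + (-219 - (-31 - 1*150))) = 1/(-92128 + (-219 - (-31 - 150))) = 1/(-92128 + (-219 - 1*(-181))) = 1/(-92128 + (-219 + 181)) = 1/(-92128 - 38) = 1/(-92166) = -1/92166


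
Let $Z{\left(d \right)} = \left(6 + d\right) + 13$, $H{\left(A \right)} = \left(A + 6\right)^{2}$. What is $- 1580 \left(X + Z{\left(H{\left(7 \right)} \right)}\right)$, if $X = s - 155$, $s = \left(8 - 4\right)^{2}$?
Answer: $-77420$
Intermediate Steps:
$H{\left(A \right)} = \left(6 + A\right)^{2}$
$s = 16$ ($s = 4^{2} = 16$)
$Z{\left(d \right)} = 19 + d$
$X = -139$ ($X = 16 - 155 = -139$)
$- 1580 \left(X + Z{\left(H{\left(7 \right)} \right)}\right) = - 1580 \left(-139 + \left(19 + \left(6 + 7\right)^{2}\right)\right) = - 1580 \left(-139 + \left(19 + 13^{2}\right)\right) = - 1580 \left(-139 + \left(19 + 169\right)\right) = - 1580 \left(-139 + 188\right) = \left(-1580\right) 49 = -77420$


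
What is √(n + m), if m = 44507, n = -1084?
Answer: √43423 ≈ 208.38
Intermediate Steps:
√(n + m) = √(-1084 + 44507) = √43423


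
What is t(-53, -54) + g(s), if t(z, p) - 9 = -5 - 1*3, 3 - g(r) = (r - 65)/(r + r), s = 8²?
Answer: 513/128 ≈ 4.0078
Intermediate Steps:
s = 64
g(r) = 3 - (-65 + r)/(2*r) (g(r) = 3 - (r - 65)/(r + r) = 3 - (-65 + r)/(2*r))
t(z, p) = 1 (t(z, p) = 9 + (-5 - 1*3) = 9 + (-5 - 3) = 9 - 8 = 1)
t(-53, -54) + g(s) = 1 + (5/2)*(13 + 64)/64 = 1 + (5/2)*(1/64)*77 = 1 + 385/128 = 513/128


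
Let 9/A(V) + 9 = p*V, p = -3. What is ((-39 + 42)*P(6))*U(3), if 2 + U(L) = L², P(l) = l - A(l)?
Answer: 133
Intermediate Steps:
A(V) = 9/(-9 - 3*V)
P(l) = l - 3/(-3 - l)
U(L) = -2 + L²
((-39 + 42)*P(6))*U(3) = ((-39 + 42)*((3 + 6² + 3*6)/(3 + 6)))*(-2 + 3²) = (3*((3 + 36 + 18)/9))*(-2 + 9) = (3*((⅑)*57))*7 = (3*(19/3))*7 = 19*7 = 133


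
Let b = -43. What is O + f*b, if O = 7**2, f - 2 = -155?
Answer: 6628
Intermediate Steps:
f = -153 (f = 2 - 155 = -153)
O = 49
O + f*b = 49 - 153*(-43) = 49 + 6579 = 6628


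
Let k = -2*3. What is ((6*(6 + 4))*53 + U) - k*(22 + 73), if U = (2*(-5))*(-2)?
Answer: 3770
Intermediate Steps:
k = -6
U = 20 (U = -10*(-2) = 20)
((6*(6 + 4))*53 + U) - k*(22 + 73) = ((6*(6 + 4))*53 + 20) - (-6)*(22 + 73) = ((6*10)*53 + 20) - (-6)*95 = (60*53 + 20) - 1*(-570) = (3180 + 20) + 570 = 3200 + 570 = 3770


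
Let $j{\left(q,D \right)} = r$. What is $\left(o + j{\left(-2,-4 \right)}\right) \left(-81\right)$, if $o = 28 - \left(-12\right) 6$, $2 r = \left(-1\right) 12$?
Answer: $-7614$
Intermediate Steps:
$r = -6$ ($r = \frac{\left(-1\right) 12}{2} = \frac{1}{2} \left(-12\right) = -6$)
$o = 100$ ($o = 28 - -72 = 28 + 72 = 100$)
$j{\left(q,D \right)} = -6$
$\left(o + j{\left(-2,-4 \right)}\right) \left(-81\right) = \left(100 - 6\right) \left(-81\right) = 94 \left(-81\right) = -7614$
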